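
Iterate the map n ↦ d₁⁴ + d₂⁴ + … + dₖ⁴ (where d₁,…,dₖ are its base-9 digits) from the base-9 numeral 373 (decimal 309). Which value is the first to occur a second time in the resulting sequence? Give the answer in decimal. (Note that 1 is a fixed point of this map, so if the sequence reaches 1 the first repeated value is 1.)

1

309 = (3,7,3)_9 → 3⁴ + 7⁴ + 3⁴ = 81 + 2401 + 81 = 2563
2563 = (3,4,5,7)_9 → 3⁴ + 4⁴ + 5⁴ + 7⁴ = 81 + 256 + 625 + 2401 = 3363
3363 = (4,5,4,6)_9 → 4⁴ + 5⁴ + 4⁴ + 6⁴ = 256 + 625 + 256 + 1296 = 2433
2433 = (3,3,0,3)_9 → 3⁴ + 3⁴ + 0⁴ + 3⁴ = 81 + 81 + 0 + 81 = 243
243 = (3,0,0)_9 → 3⁴ + 0⁴ + 0⁴ = 81 + 0 + 0 = 81
81 = (1,0,0)_9 → 1⁴ + 0⁴ + 0⁴ = 1 + 0 + 0 = 1  — reached the fixed point 1.
1 → 1, so 1 is the first repeated value.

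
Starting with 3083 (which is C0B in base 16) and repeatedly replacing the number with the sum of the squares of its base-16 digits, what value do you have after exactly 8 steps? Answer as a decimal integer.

3083 = (12,0,11)_16 → 265
265 = (1,0,9)_16 → 82
82 = (5,2)_16 → 29
29 = (1,13)_16 → 170
170 = (10,10)_16 → 200
200 = (12,8)_16 → 208
208 = (13,0)_16 → 169
169 = (10,9)_16 → 181

181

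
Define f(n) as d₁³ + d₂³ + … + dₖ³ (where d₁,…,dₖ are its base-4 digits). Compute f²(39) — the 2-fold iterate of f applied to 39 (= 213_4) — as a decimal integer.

39 = (2,1,3)_4 → 2³ + 1³ + 3³ = 36
36 = (2,1,0)_4 → 2³ + 1³ + 0³ = 9

9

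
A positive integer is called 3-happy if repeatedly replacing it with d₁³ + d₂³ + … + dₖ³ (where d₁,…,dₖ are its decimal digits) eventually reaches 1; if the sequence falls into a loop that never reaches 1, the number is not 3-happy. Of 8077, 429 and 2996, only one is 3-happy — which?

8077: 8077 → 1198 → 1243 → 100 → 1  — reaches 1 (3-happy)
429: 429 → 801 → 513 → 153 → 153  — repeats 153 (not 3-happy)
2996: 2996 → 1682 → 737 → 713 → 371 → 371  — repeats 371 (not 3-happy)

8077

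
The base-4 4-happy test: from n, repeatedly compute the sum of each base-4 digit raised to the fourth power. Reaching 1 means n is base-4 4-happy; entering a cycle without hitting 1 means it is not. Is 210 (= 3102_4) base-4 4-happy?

base-4 4-happy

210 = (3,1,0,2)_4 → 3⁴ + 1⁴ + 0⁴ + 2⁴ = 98
98 = (1,2,0,2)_4 → 1⁴ + 2⁴ + 0⁴ + 2⁴ = 33
33 = (2,0,1)_4 → 2⁴ + 0⁴ + 1⁴ = 17
17 = (1,0,1)_4 → 1⁴ + 0⁴ + 1⁴ = 2
2 = (2)_4 → 2⁴ = 16
16 = (1,0,0)_4 → 1⁴ + 0⁴ + 0⁴ = 1  — reached 1.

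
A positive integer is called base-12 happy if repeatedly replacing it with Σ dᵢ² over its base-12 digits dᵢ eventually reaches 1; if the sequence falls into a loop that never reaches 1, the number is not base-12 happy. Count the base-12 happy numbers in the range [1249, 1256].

1249: 1249 → 129 → 181 → 11 → 121 → 101 → 89 → 74 → 40 → 25 → 5 → 25  — not base-12 happy
1250: 1250 → 132 → 121 → 101 → 89 → 74 → 40 → 25 → 5 → 25  — not base-12 happy
1251: 1251 → 137 → 146 → 5 → 25 → 5  — not base-12 happy
1252: 1252 → 144 → 1  — base-12 happy
1253: 1253 → 153 → 82 → 136 → 137 → 146 → 5 → 25 → 5  — not base-12 happy
1254: 1254 → 164 → 66 → 61 → 26 → 8 → 64 → 41 → 34 → 104 → 128 → 164  — not base-12 happy
1255: 1255 → 177 → 86 → 53 → 41 → 34 → 104 → 128 → 164 → 66 → 61 → 26 → 8 → 64 → 41  — not base-12 happy
1256: 1256 → 192 → 17 → 26 → 8 → 64 → 41 → 34 → 104 → 128 → 164 → 66 → 61 → 26  — not base-12 happy
base-12 happy: 1252

1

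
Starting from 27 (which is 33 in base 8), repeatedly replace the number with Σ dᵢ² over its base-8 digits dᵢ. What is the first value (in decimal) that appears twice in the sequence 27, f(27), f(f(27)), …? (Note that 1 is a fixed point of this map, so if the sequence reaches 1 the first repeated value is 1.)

27 = (3,3)_8 → 18
18 = (2,2)_8 → 8
8 = (1,0)_8 → 1  — reached the fixed point 1.
1 → 1, so 1 is the first repeated value.

1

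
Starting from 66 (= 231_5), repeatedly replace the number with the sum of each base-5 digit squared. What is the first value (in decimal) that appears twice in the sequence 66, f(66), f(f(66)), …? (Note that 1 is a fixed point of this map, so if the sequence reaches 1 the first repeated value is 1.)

66 = (2,3,1)_5 → 2² + 3² + 1² = 14
14 = (2,4)_5 → 2² + 4² = 20
20 = (4,0)_5 → 4² + 0² = 16
16 = (3,1)_5 → 3² + 1² = 10
10 = (2,0)_5 → 2² + 0² = 4
4 = (4)_5 → 4² = 16  — 16 already appeared earlier.

16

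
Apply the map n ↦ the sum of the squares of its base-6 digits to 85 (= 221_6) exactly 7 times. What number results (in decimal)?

85 = (2,2,1)_6 → 2² + 2² + 1² = 4 + 4 + 1 = 9
9 = (1,3)_6 → 1² + 3² = 1 + 9 = 10
10 = (1,4)_6 → 1² + 4² = 1 + 16 = 17
17 = (2,5)_6 → 2² + 5² = 4 + 25 = 29
29 = (4,5)_6 → 4² + 5² = 16 + 25 = 41
41 = (1,0,5)_6 → 1² + 0² + 5² = 1 + 0 + 25 = 26
26 = (4,2)_6 → 4² + 2² = 16 + 4 = 20

20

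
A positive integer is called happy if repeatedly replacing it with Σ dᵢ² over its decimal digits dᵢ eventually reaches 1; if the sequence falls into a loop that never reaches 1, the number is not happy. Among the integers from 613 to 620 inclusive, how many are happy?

1

613: 613 → 46 → 52 → 29 → 85 → 89 → 145 → 42 → 20 → 4 → 16 → 37 → 58 → 89  — not happy
614: 614 → 53 → 34 → 25 → 29 → 85 → 89 → 145 → 42 → 20 → 4 → 16 → 37 → 58 → 89  — not happy
615: 615 → 62 → 40 → 16 → 37 → 58 → 89 → 145 → 42 → 20 → 4 → 16  — not happy
616: 616 → 73 → 58 → 89 → 145 → 42 → 20 → 4 → 16 → 37 → 58  — not happy
617: 617 → 86 → 100 → 1  — happy
618: 618 → 101 → 2 → 4 → 16 → 37 → 58 → 89 → 145 → 42 → 20 → 4  — not happy
619: 619 → 118 → 66 → 72 → 53 → 34 → 25 → 29 → 85 → 89 → 145 → 42 → 20 → 4 → 16 → 37 → 58 → 89  — not happy
620: 620 → 40 → 16 → 37 → 58 → 89 → 145 → 42 → 20 → 4 → 16  — not happy
happy: 617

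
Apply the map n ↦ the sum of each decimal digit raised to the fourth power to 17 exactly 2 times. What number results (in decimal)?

17 → 2402
2402 → 288

288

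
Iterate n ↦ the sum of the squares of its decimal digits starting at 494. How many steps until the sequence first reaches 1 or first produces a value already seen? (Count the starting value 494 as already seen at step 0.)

12

494 → 4² + 9² + 4² = 16 + 81 + 16 = 113
113 → 1² + 1² + 3² = 1 + 1 + 9 = 11
11 → 1² + 1² = 1 + 1 = 2
2 → 2² = 4
4 → 4² = 16
16 → 1² + 6² = 1 + 36 = 37
37 → 3² + 7² = 9 + 49 = 58
58 → 5² + 8² = 25 + 64 = 89
89 → 8² + 9² = 64 + 81 = 145
145 → 1² + 4² + 5² = 1 + 16 + 25 = 42
42 → 4² + 2² = 16 + 4 = 20
20 → 2² + 0² = 4 + 0 = 4  — 4 repeats.
That took 12 steps.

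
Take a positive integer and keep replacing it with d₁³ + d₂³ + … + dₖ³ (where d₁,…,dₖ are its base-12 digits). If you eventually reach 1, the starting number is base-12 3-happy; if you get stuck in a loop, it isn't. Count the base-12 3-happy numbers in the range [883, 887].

883: 883 → 560 → 1539 → 1539  (repeats 1539)
884: 884 → 729 → 854 → 1464 → 1008 → 343 → 415 → 1351 → 1136 → 1855 → 1344 → 793 → 342 → 288 → 8 → 512 → 755 → 1464  (repeats 1464)
885: 885 → 946 → 1432 → 2124 → 738 → 342 → 288 → 8 → 512 → 755 → 1464 → 1008 → 343 → 415 → 1351 → 1136 → 1855 → 1344 → 793 → 342  (repeats 342)
886: 886 → 1217 → 762 → 368 → 736 → 190 → 1028 → 856 → 1520 → 1728 → 1  (reaches 1)
887: 887 → 1548 → 1729 → 2 → 8 → 512 → 755 → 1464 → 1008 → 343 → 415 → 1351 → 1136 → 1855 → 1344 → 793 → 342 → 288 → 8  (repeats 8)
base-12 3-happy: 886

1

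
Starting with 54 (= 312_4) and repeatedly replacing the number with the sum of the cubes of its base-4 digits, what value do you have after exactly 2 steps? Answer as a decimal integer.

54 = (3,1,2)_4 → 3³ + 1³ + 2³ = 27 + 1 + 8 = 36
36 = (2,1,0)_4 → 2³ + 1³ + 0³ = 8 + 1 + 0 = 9

9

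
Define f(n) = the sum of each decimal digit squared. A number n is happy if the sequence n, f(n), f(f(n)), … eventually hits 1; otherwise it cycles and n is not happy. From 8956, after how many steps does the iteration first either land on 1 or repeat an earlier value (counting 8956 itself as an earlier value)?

11

8956 → 8² + 9² + 5² + 6² = 206
206 → 2² + 0² + 6² = 40
40 → 4² + 0² = 16
16 → 1² + 6² = 37
37 → 3² + 7² = 58
58 → 5² + 8² = 89
89 → 8² + 9² = 145
145 → 1² + 4² + 5² = 42
42 → 4² + 2² = 20
20 → 2² + 0² = 4
4 → 4² = 16  — 16 repeats.
That took 11 steps.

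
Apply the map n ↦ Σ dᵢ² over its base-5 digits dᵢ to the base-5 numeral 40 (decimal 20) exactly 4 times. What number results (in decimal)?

20 = (4,0)_5 → 4² + 0² = 16
16 = (3,1)_5 → 3² + 1² = 10
10 = (2,0)_5 → 2² + 0² = 4
4 = (4)_5 → 4² = 16

16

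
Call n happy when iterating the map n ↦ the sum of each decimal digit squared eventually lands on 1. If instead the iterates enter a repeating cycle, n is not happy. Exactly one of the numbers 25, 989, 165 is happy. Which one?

25: 25 → 29 → 85 → 89 → 145 → 42 → 20 → 4 → 16 → 37 → 58 → 89  — repeats 89 (not happy)
989: 989 → 226 → 44 → 32 → 13 → 10 → 1  — reaches 1 (happy)
165: 165 → 62 → 40 → 16 → 37 → 58 → 89 → 145 → 42 → 20 → 4 → 16  — repeats 16 (not happy)

989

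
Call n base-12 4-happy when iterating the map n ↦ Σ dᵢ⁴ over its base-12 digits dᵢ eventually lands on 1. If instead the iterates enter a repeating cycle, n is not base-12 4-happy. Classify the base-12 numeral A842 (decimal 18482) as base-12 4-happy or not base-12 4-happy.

18482 = (10,8,4,2)_12 → 14368
14368 = (8,3,9,4)_12 → 10994
10994 = (6,4,4,2)_12 → 1824
1824 = (1,0,8,0)_12 → 4097
4097 = (2,4,5,5)_12 → 1522
1522 = (10,6,10)_12 → 21296
21296 = (1,0,3,10,8)_12 → 14178
14178 = (8,2,5,6)_12 → 6033
6033 = (3,5,10,9)_12 → 17267
17267 = (9,11,10,11)_12 → 45843
45843 = (2,2,6,4,3)_12 → 1665
1665 = (11,6,9)_12 → 22498
22498 = (1,1,0,2,10)_12 → 10018
10018 = (5,9,6,10)_12 → 18482  — 18482 already seen; the sequence cycles without reaching 1.

not base-12 4-happy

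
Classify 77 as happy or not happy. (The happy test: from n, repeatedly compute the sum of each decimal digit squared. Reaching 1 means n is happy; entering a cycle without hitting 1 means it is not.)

77 → 7² + 7² = 98
98 → 9² + 8² = 145
145 → 1² + 4² + 5² = 42
42 → 4² + 2² = 20
20 → 2² + 0² = 4
4 → 4² = 16
16 → 1² + 6² = 37
37 → 3² + 7² = 58
58 → 5² + 8² = 89
89 → 8² + 9² = 145  — 145 already seen; the sequence cycles without reaching 1.

not happy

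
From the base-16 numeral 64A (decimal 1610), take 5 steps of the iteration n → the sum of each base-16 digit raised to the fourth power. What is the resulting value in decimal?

1610 = (6,4,10)_16 → 6⁴ + 4⁴ + 10⁴ = 11552
11552 = (2,13,2,0)_16 → 2⁴ + 13⁴ + 2⁴ + 0⁴ = 28593
28593 = (6,15,11,1)_16 → 6⁴ + 15⁴ + 11⁴ + 1⁴ = 66563
66563 = (1,0,4,0,3)_16 → 1⁴ + 0⁴ + 4⁴ + 0⁴ + 3⁴ = 338
338 = (1,5,2)_16 → 1⁴ + 5⁴ + 2⁴ = 642

642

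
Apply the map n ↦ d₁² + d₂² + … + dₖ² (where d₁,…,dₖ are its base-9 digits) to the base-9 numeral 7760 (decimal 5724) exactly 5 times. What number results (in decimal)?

5724 = (7,7,6,0)_9 → 7² + 7² + 6² + 0² = 134
134 = (1,5,8)_9 → 1² + 5² + 8² = 90
90 = (1,1,0)_9 → 1² + 1² + 0² = 2
2 = (2)_9 → 2² = 4
4 = (4)_9 → 4² = 16

16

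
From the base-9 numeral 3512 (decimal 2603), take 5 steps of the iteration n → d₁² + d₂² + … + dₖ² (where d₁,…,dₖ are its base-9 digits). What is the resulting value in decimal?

2603 = (3,5,1,2)_9 → 3² + 5² + 1² + 2² = 39
39 = (4,3)_9 → 4² + 3² = 25
25 = (2,7)_9 → 2² + 7² = 53
53 = (5,8)_9 → 5² + 8² = 89
89 = (1,0,8)_9 → 1² + 0² + 8² = 65

65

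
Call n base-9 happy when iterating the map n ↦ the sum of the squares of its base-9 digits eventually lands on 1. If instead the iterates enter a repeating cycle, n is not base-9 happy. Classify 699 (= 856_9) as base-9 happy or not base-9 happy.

699 = (8,5,6)_9 → 8² + 5² + 6² = 125
125 = (1,4,8)_9 → 1² + 4² + 8² = 81
81 = (1,0,0)_9 → 1² + 0² + 0² = 1  — reached 1.

base-9 happy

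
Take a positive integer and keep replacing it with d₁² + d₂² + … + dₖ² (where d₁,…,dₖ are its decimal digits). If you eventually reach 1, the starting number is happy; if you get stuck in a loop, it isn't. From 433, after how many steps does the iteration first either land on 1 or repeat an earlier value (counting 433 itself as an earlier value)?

433 → 4² + 3² + 3² = 16 + 9 + 9 = 34
34 → 3² + 4² = 9 + 16 = 25
25 → 2² + 5² = 4 + 25 = 29
29 → 2² + 9² = 4 + 81 = 85
85 → 8² + 5² = 64 + 25 = 89
89 → 8² + 9² = 64 + 81 = 145
145 → 1² + 4² + 5² = 1 + 16 + 25 = 42
42 → 4² + 2² = 16 + 4 = 20
20 → 2² + 0² = 4 + 0 = 4
4 → 4² = 16
16 → 1² + 6² = 1 + 36 = 37
37 → 3² + 7² = 9 + 49 = 58
58 → 5² + 8² = 25 + 64 = 89  — 89 repeats.
That took 13 steps.

13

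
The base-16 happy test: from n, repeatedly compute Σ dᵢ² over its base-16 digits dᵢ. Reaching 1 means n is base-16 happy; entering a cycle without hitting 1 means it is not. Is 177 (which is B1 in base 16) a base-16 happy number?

177 = (11,1)_16 → 11² + 1² = 121 + 1 = 122
122 = (7,10)_16 → 7² + 10² = 49 + 100 = 149
149 = (9,5)_16 → 9² + 5² = 81 + 25 = 106
106 = (6,10)_16 → 6² + 10² = 36 + 100 = 136
136 = (8,8)_16 → 8² + 8² = 64 + 64 = 128
128 = (8,0)_16 → 8² + 0² = 64 + 0 = 64
64 = (4,0)_16 → 4² + 0² = 16 + 0 = 16
16 = (1,0)_16 → 1² + 0² = 1 + 0 = 1  — reached 1.

base-16 happy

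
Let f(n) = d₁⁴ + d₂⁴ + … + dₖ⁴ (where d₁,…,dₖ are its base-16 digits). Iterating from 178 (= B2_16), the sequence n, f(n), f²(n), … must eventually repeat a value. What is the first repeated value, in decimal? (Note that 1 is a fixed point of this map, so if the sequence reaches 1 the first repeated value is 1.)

1

178 = (11,2)_16 → 11⁴ + 2⁴ = 14657
14657 = (3,9,4,1)_16 → 3⁴ + 9⁴ + 4⁴ + 1⁴ = 6899
6899 = (1,10,15,3)_16 → 1⁴ + 10⁴ + 15⁴ + 3⁴ = 60707
60707 = (14,13,2,3)_16 → 14⁴ + 13⁴ + 2⁴ + 3⁴ = 67074
67074 = (1,0,6,0,2)_16 → 1⁴ + 0⁴ + 6⁴ + 0⁴ + 2⁴ = 1313
1313 = (5,2,1)_16 → 5⁴ + 2⁴ + 1⁴ = 642
642 = (2,8,2)_16 → 2⁴ + 8⁴ + 2⁴ = 4128
4128 = (1,0,2,0)_16 → 1⁴ + 0⁴ + 2⁴ + 0⁴ = 17
17 = (1,1)_16 → 1⁴ + 1⁴ = 2
2 = (2)_16 → 2⁴ = 16
16 = (1,0)_16 → 1⁴ + 0⁴ = 1  — reached the fixed point 1.
1 → 1, so 1 is the first repeated value.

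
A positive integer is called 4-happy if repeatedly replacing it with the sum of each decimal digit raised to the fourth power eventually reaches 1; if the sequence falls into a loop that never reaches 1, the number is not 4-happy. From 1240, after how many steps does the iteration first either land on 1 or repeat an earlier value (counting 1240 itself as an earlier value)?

1240 → 1⁴ + 2⁴ + 4⁴ + 0⁴ = 273
273 → 2⁴ + 7⁴ + 3⁴ = 2498
2498 → 2⁴ + 4⁴ + 9⁴ + 8⁴ = 10929
10929 → 1⁴ + 0⁴ + 9⁴ + 2⁴ + 9⁴ = 13139
13139 → 1⁴ + 3⁴ + 1⁴ + 3⁴ + 9⁴ = 6725
6725 → 6⁴ + 7⁴ + 2⁴ + 5⁴ = 4338
4338 → 4⁴ + 3⁴ + 3⁴ + 8⁴ = 4514
4514 → 4⁴ + 5⁴ + 1⁴ + 4⁴ = 1138
1138 → 1⁴ + 1⁴ + 3⁴ + 8⁴ = 4179
4179 → 4⁴ + 1⁴ + 7⁴ + 9⁴ = 9219
9219 → 9⁴ + 2⁴ + 1⁴ + 9⁴ = 13139  — 13139 repeats.
That took 11 steps.

11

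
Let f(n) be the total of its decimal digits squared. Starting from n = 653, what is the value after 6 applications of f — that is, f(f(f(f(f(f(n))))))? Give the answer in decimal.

1

653 → 6² + 5² + 3² = 36 + 25 + 9 = 70
70 → 7² + 0² = 49 + 0 = 49
49 → 4² + 9² = 16 + 81 = 97
97 → 9² + 7² = 81 + 49 = 130
130 → 1² + 3² + 0² = 1 + 9 + 0 = 10
10 → 1² + 0² = 1 + 0 = 1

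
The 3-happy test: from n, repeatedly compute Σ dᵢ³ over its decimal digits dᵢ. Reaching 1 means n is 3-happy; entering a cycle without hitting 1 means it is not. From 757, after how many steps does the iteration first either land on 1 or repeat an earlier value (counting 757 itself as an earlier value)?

6

757 → 811
811 → 514
514 → 190
190 → 730
730 → 370
370 → 370  — 370 repeats.
That took 6 steps.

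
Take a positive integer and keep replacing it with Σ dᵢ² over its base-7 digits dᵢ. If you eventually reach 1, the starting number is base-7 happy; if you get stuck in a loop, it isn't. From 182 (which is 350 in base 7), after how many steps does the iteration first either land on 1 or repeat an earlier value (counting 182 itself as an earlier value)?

182 = (3,5,0)_7 → 3² + 5² + 0² = 9 + 25 + 0 = 34
34 = (4,6)_7 → 4² + 6² = 16 + 36 = 52
52 = (1,0,3)_7 → 1² + 0² + 3² = 1 + 0 + 9 = 10
10 = (1,3)_7 → 1² + 3² = 1 + 9 = 10  — 10 repeats.
That took 4 steps.

4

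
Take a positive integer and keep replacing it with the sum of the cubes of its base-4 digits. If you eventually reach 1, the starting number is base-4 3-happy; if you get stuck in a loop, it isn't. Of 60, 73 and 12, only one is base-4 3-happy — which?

73

60: 60 → 54 → 36 → 9 → 9  — repeats 9 (not base-4 3-happy)
73: 73 → 10 → 16 → 1  — reaches 1 (base-4 3-happy)
12: 12 → 27 → 36 → 9 → 9  — repeats 9 (not base-4 3-happy)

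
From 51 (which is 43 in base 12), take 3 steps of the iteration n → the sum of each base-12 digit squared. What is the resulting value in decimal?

51 = (4,3)_12 → 4² + 3² = 25
25 = (2,1)_12 → 2² + 1² = 5
5 = (5)_12 → 5² = 25

25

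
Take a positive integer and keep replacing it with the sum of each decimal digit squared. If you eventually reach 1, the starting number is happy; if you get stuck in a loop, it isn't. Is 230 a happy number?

230 → 2² + 3² + 0² = 4 + 9 + 0 = 13
13 → 1² + 3² = 1 + 9 = 10
10 → 1² + 0² = 1 + 0 = 1  — reached 1.

happy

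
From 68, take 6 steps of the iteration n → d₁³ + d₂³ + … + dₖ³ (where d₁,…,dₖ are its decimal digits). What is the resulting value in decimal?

1025

68 → 6³ + 8³ = 216 + 512 = 728
728 → 7³ + 2³ + 8³ = 343 + 8 + 512 = 863
863 → 8³ + 6³ + 3³ = 512 + 216 + 27 = 755
755 → 7³ + 5³ + 5³ = 343 + 125 + 125 = 593
593 → 5³ + 9³ + 3³ = 125 + 729 + 27 = 881
881 → 8³ + 8³ + 1³ = 512 + 512 + 1 = 1025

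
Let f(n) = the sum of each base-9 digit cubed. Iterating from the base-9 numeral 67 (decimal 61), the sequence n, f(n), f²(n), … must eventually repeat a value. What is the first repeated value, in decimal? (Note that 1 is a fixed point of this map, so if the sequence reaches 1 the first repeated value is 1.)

1

61 = (6,7)_9 → 6³ + 7³ = 559
559 = (6,8,1)_9 → 6³ + 8³ + 1³ = 729
729 = (1,0,0,0)_9 → 1³ + 0³ + 0³ + 0³ = 1  — reached the fixed point 1.
1 → 1, so 1 is the first repeated value.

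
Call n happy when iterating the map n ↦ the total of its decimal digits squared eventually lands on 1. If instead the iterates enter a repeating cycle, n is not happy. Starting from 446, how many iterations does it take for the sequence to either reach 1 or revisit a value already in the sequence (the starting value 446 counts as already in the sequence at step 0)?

3

446 → 4² + 4² + 6² = 68
68 → 6² + 8² = 100
100 → 1² + 0² + 0² = 1  — reached 1.
That took 3 steps.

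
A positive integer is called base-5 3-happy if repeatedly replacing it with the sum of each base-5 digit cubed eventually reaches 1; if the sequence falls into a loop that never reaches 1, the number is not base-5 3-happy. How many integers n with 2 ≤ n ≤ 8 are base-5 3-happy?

2: 2 → 8 → 28 → 28  (repeats 28)
3: 3 → 27 → 9 → 65 → 35 → 9  (repeats 9)
4: 4 → 64 → 80 → 28 → 28  (repeats 28)
5: 5 → 1  (reaches 1)
6: 6 → 2 → 8 → 28 → 28  (repeats 28)
7: 7 → 9 → 65 → 35 → 9  (repeats 9)
8: 8 → 28 → 28  (repeats 28)
base-5 3-happy: 5

1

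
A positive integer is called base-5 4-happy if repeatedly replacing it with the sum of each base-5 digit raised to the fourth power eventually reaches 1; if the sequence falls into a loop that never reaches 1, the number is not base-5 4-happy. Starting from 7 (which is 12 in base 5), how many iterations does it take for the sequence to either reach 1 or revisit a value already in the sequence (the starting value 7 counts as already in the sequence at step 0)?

7 = (1,2)_5 → 1⁴ + 2⁴ = 17
17 = (3,2)_5 → 3⁴ + 2⁴ = 97
97 = (3,4,2)_5 → 3⁴ + 4⁴ + 2⁴ = 353
353 = (2,4,0,3)_5 → 2⁴ + 4⁴ + 0⁴ + 3⁴ = 353  — 353 repeats.
That took 4 steps.

4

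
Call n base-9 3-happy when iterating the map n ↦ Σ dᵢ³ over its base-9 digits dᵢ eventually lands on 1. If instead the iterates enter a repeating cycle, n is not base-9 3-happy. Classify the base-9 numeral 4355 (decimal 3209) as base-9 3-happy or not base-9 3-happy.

3209 = (4,3,5,5)_9 → 4³ + 3³ + 5³ + 5³ = 341
341 = (4,1,8)_9 → 4³ + 1³ + 8³ = 577
577 = (7,1,1)_9 → 7³ + 1³ + 1³ = 345
345 = (4,2,3)_9 → 4³ + 2³ + 3³ = 99
99 = (1,2,0)_9 → 1³ + 2³ + 0³ = 9
9 = (1,0)_9 → 1³ + 0³ = 1  — reached 1.

base-9 3-happy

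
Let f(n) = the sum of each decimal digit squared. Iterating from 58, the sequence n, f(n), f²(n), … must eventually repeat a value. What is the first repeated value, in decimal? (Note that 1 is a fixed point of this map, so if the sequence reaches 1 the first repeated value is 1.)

58 → 5² + 8² = 89
89 → 8² + 9² = 145
145 → 1² + 4² + 5² = 42
42 → 4² + 2² = 20
20 → 2² + 0² = 4
4 → 4² = 16
16 → 1² + 6² = 37
37 → 3² + 7² = 58  — 58 already appeared earlier.

58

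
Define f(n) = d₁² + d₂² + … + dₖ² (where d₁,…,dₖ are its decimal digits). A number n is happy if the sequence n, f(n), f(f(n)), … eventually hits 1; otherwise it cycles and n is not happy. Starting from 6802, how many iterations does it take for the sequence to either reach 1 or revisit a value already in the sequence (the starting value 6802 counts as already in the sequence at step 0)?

6802 → 6² + 8² + 0² + 2² = 36 + 64 + 0 + 4 = 104
104 → 1² + 0² + 4² = 1 + 0 + 16 = 17
17 → 1² + 7² = 1 + 49 = 50
50 → 5² + 0² = 25 + 0 = 25
25 → 2² + 5² = 4 + 25 = 29
29 → 2² + 9² = 4 + 81 = 85
85 → 8² + 5² = 64 + 25 = 89
89 → 8² + 9² = 64 + 81 = 145
145 → 1² + 4² + 5² = 1 + 16 + 25 = 42
42 → 4² + 2² = 16 + 4 = 20
20 → 2² + 0² = 4 + 0 = 4
4 → 4² = 16
16 → 1² + 6² = 1 + 36 = 37
37 → 3² + 7² = 9 + 49 = 58
58 → 5² + 8² = 25 + 64 = 89  — 89 repeats.
That took 15 steps.

15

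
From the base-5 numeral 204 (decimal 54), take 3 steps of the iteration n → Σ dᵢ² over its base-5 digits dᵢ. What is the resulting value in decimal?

10

54 = (2,0,4)_5 → 2² + 0² + 4² = 4 + 0 + 16 = 20
20 = (4,0)_5 → 4² + 0² = 16 + 0 = 16
16 = (3,1)_5 → 3² + 1² = 9 + 1 = 10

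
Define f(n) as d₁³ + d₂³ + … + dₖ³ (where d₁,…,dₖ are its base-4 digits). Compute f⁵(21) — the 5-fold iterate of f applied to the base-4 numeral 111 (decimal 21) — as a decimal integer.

9

21 = (1,1,1)_4 → 3
3 = (3)_4 → 27
27 = (1,2,3)_4 → 36
36 = (2,1,0)_4 → 9
9 = (2,1)_4 → 9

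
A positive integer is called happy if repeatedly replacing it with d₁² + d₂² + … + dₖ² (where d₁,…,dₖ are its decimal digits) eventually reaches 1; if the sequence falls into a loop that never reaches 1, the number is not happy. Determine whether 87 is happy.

not happy

87 → 8² + 7² = 64 + 49 = 113
113 → 1² + 1² + 3² = 1 + 1 + 9 = 11
11 → 1² + 1² = 1 + 1 = 2
2 → 2² = 4
4 → 4² = 16
16 → 1² + 6² = 1 + 36 = 37
37 → 3² + 7² = 9 + 49 = 58
58 → 5² + 8² = 25 + 64 = 89
89 → 8² + 9² = 64 + 81 = 145
145 → 1² + 4² + 5² = 1 + 16 + 25 = 42
42 → 4² + 2² = 16 + 4 = 20
20 → 2² + 0² = 4 + 0 = 4  — 4 already seen; the sequence cycles without reaching 1.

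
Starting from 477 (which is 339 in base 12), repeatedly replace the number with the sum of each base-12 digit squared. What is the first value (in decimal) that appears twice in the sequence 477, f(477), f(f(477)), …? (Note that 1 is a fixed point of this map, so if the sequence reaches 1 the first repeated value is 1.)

477 = (3,3,9)_12 → 3² + 3² + 9² = 99
99 = (8,3)_12 → 8² + 3² = 73
73 = (6,1)_12 → 6² + 1² = 37
37 = (3,1)_12 → 3² + 1² = 10
10 = (10)_12 → 10² = 100
100 = (8,4)_12 → 8² + 4² = 80
80 = (6,8)_12 → 6² + 8² = 100  — 100 already appeared earlier.

100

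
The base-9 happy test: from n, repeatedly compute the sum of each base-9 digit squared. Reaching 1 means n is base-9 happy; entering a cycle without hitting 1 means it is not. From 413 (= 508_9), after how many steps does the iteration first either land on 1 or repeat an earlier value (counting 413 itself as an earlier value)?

413 = (5,0,8)_9 → 5² + 0² + 8² = 25 + 0 + 64 = 89
89 = (1,0,8)_9 → 1² + 0² + 8² = 1 + 0 + 64 = 65
65 = (7,2)_9 → 7² + 2² = 49 + 4 = 53
53 = (5,8)_9 → 5² + 8² = 25 + 64 = 89  — 89 repeats.
That took 4 steps.

4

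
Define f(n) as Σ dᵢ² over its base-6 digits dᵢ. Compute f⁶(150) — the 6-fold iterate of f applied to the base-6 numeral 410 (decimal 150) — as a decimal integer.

13

150 = (4,1,0)_6 → 4² + 1² + 0² = 16 + 1 + 0 = 17
17 = (2,5)_6 → 2² + 5² = 4 + 25 = 29
29 = (4,5)_6 → 4² + 5² = 16 + 25 = 41
41 = (1,0,5)_6 → 1² + 0² + 5² = 1 + 0 + 25 = 26
26 = (4,2)_6 → 4² + 2² = 16 + 4 = 20
20 = (3,2)_6 → 3² + 2² = 9 + 4 = 13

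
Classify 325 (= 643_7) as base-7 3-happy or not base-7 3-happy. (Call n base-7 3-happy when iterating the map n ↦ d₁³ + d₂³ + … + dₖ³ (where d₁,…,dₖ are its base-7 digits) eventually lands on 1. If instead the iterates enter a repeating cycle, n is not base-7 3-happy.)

base-7 3-happy

325 = (6,4,3)_7 → 6³ + 4³ + 3³ = 216 + 64 + 27 = 307
307 = (6,1,6)_7 → 6³ + 1³ + 6³ = 216 + 1 + 216 = 433
433 = (1,1,5,6)_7 → 1³ + 1³ + 5³ + 6³ = 1 + 1 + 125 + 216 = 343
343 = (1,0,0,0)_7 → 1³ + 0³ + 0³ + 0³ = 1 + 0 + 0 + 0 = 1  — reached 1.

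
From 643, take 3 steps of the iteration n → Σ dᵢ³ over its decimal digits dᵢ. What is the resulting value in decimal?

643 → 6³ + 4³ + 3³ = 307
307 → 3³ + 0³ + 7³ = 370
370 → 3³ + 7³ + 0³ = 370

370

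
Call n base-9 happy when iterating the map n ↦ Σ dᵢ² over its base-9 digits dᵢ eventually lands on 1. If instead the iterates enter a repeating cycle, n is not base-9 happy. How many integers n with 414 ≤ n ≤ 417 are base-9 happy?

1

414: 414 → 26 → 68 → 74 → 68  (repeats 68)
415: 415 → 27 → 9 → 1  (reaches 1)
416: 416 → 30 → 18 → 4 → 16 → 50 → 50  (repeats 50)
417: 417 → 35 → 73 → 65 → 53 → 89 → 65  (repeats 65)
base-9 happy: 415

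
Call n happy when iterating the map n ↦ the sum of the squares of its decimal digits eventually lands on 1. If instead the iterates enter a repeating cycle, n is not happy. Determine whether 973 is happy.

happy

973 → 9² + 7² + 3² = 139
139 → 1² + 3² + 9² = 91
91 → 9² + 1² = 82
82 → 8² + 2² = 68
68 → 6² + 8² = 100
100 → 1² + 0² + 0² = 1  — reached 1.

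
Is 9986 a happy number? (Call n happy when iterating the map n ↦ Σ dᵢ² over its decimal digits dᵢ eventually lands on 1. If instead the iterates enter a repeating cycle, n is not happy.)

happy

9986 → 9² + 9² + 8² + 6² = 262
262 → 2² + 6² + 2² = 44
44 → 4² + 4² = 32
32 → 3² + 2² = 13
13 → 1² + 3² = 10
10 → 1² + 0² = 1  — reached 1.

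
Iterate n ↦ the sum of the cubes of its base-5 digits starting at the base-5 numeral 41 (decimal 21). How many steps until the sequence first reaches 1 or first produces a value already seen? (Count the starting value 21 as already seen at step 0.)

21 = (4,1)_5 → 65
65 = (2,3,0)_5 → 35
35 = (1,2,0)_5 → 9
9 = (1,4)_5 → 65  — 65 repeats.
That took 4 steps.

4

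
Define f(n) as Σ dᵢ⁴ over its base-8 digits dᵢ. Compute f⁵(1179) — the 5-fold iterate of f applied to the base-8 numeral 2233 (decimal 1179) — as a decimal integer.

272

1179 = (2,2,3,3)_8 → 2⁴ + 2⁴ + 3⁴ + 3⁴ = 194
194 = (3,0,2)_8 → 3⁴ + 0⁴ + 2⁴ = 97
97 = (1,4,1)_8 → 1⁴ + 4⁴ + 1⁴ = 258
258 = (4,0,2)_8 → 4⁴ + 0⁴ + 2⁴ = 272
272 = (4,2,0)_8 → 4⁴ + 2⁴ + 0⁴ = 272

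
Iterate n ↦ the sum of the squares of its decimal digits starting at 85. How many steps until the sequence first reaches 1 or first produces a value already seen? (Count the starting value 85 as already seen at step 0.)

85 → 8² + 5² = 89
89 → 8² + 9² = 145
145 → 1² + 4² + 5² = 42
42 → 4² + 2² = 20
20 → 2² + 0² = 4
4 → 4² = 16
16 → 1² + 6² = 37
37 → 3² + 7² = 58
58 → 5² + 8² = 89  — 89 repeats.
That took 9 steps.

9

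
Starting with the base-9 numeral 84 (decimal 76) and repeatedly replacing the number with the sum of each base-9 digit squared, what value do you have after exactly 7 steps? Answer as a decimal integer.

50

76 = (8,4)_9 → 8² + 4² = 80
80 = (8,8)_9 → 8² + 8² = 128
128 = (1,5,2)_9 → 1² + 5² + 2² = 30
30 = (3,3)_9 → 3² + 3² = 18
18 = (2,0)_9 → 2² + 0² = 4
4 = (4)_9 → 4² = 16
16 = (1,7)_9 → 1² + 7² = 50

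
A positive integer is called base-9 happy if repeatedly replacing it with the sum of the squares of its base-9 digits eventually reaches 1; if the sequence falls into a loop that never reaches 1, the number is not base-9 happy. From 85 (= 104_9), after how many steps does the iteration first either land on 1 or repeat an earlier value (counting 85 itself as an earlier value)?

85 = (1,0,4)_9 → 1² + 0² + 4² = 1 + 0 + 16 = 17
17 = (1,8)_9 → 1² + 8² = 1 + 64 = 65
65 = (7,2)_9 → 7² + 2² = 49 + 4 = 53
53 = (5,8)_9 → 5² + 8² = 25 + 64 = 89
89 = (1,0,8)_9 → 1² + 0² + 8² = 1 + 0 + 64 = 65  — 65 repeats.
That took 5 steps.

5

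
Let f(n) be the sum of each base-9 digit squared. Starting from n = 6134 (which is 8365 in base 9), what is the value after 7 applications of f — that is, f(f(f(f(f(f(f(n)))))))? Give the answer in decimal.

6134 = (8,3,6,5)_9 → 8² + 3² + 6² + 5² = 64 + 9 + 36 + 25 = 134
134 = (1,5,8)_9 → 1² + 5² + 8² = 1 + 25 + 64 = 90
90 = (1,1,0)_9 → 1² + 1² + 0² = 1 + 1 + 0 = 2
2 = (2)_9 → 2² = 4
4 = (4)_9 → 4² = 16
16 = (1,7)_9 → 1² + 7² = 1 + 49 = 50
50 = (5,5)_9 → 5² + 5² = 25 + 25 = 50

50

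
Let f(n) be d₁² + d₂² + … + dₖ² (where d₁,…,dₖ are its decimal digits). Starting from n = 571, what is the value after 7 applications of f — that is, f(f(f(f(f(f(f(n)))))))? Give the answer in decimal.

571 → 5² + 7² + 1² = 25 + 49 + 1 = 75
75 → 7² + 5² = 49 + 25 = 74
74 → 7² + 4² = 49 + 16 = 65
65 → 6² + 5² = 36 + 25 = 61
61 → 6² + 1² = 36 + 1 = 37
37 → 3² + 7² = 9 + 49 = 58
58 → 5² + 8² = 25 + 64 = 89

89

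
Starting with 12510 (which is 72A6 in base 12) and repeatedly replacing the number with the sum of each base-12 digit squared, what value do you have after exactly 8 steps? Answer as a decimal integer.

12510 = (7,2,10,6)_12 → 7² + 2² + 10² + 6² = 49 + 4 + 100 + 36 = 189
189 = (1,3,9)_12 → 1² + 3² + 9² = 1 + 9 + 81 = 91
91 = (7,7)_12 → 7² + 7² = 49 + 49 = 98
98 = (8,2)_12 → 8² + 2² = 64 + 4 = 68
68 = (5,8)_12 → 5² + 8² = 25 + 64 = 89
89 = (7,5)_12 → 7² + 5² = 49 + 25 = 74
74 = (6,2)_12 → 6² + 2² = 36 + 4 = 40
40 = (3,4)_12 → 3² + 4² = 9 + 16 = 25

25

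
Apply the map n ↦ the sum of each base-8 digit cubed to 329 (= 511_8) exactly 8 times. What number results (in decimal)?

559

329 = (5,1,1)_8 → 5³ + 1³ + 1³ = 127
127 = (1,7,7)_8 → 1³ + 7³ + 7³ = 687
687 = (1,2,5,7)_8 → 1³ + 2³ + 5³ + 7³ = 477
477 = (7,3,5)_8 → 7³ + 3³ + 5³ = 495
495 = (7,5,7)_8 → 7³ + 5³ + 7³ = 811
811 = (1,4,5,3)_8 → 1³ + 4³ + 5³ + 3³ = 217
217 = (3,3,1)_8 → 3³ + 3³ + 1³ = 55
55 = (6,7)_8 → 6³ + 7³ = 559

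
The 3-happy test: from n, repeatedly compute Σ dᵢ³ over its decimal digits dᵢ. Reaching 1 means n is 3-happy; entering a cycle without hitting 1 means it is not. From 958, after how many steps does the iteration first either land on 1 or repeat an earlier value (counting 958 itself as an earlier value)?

958 → 9³ + 5³ + 8³ = 1366
1366 → 1³ + 3³ + 6³ + 6³ = 460
460 → 4³ + 6³ + 0³ = 280
280 → 2³ + 8³ + 0³ = 520
520 → 5³ + 2³ + 0³ = 133
133 → 1³ + 3³ + 3³ = 55
55 → 5³ + 5³ = 250
250 → 2³ + 5³ + 0³ = 133  — 133 repeats.
That took 8 steps.

8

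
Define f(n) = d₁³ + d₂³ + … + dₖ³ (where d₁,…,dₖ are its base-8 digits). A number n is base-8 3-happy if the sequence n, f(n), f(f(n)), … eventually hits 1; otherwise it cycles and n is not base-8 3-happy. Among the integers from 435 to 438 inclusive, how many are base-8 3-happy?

435: 435 → 459 → 371 → 368 → 341 → 258 → 72 → 2 → 8 → 1  (reaches 1)
436: 436 → 496 → 559 → 469 → 476 → 434 → 440 → 559  (repeats 559)
437: 437 → 557 → 251 → 397 → 342 → 349 → 277 → 197 → 152 → 35 → 91 → 55 → 559 → 469 → 476 → 434 → 440 → 559  (repeats 559)
438: 438 → 648 → 10 → 9 → 2 → 8 → 1  (reaches 1)
base-8 3-happy: 435, 438

2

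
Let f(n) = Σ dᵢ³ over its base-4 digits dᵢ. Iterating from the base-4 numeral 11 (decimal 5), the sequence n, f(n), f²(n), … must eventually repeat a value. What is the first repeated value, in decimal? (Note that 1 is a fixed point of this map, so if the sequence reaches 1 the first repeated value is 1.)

8

5 = (1,1)_4 → 1³ + 1³ = 1 + 1 = 2
2 = (2)_4 → 2³ = 8
8 = (2,0)_4 → 2³ + 0³ = 8 + 0 = 8  — 8 already appeared earlier.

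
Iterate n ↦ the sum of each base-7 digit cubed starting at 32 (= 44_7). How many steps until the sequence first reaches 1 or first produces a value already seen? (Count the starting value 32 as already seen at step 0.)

5

32 = (4,4)_7 → 4³ + 4³ = 64 + 64 = 128
128 = (2,4,2)_7 → 2³ + 4³ + 2³ = 8 + 64 + 8 = 80
80 = (1,4,3)_7 → 1³ + 4³ + 3³ = 1 + 64 + 27 = 92
92 = (1,6,1)_7 → 1³ + 6³ + 1³ = 1 + 216 + 1 = 218
218 = (4,3,1)_7 → 4³ + 3³ + 1³ = 64 + 27 + 1 = 92  — 92 repeats.
That took 5 steps.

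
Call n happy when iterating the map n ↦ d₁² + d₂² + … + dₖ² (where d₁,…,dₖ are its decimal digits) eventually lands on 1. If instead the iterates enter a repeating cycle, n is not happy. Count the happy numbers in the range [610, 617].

1

610: 610 → 37 → 58 → 89 → 145 → 42 → 20 → 4 → 16 → 37  — not happy
611: 611 → 38 → 73 → 58 → 89 → 145 → 42 → 20 → 4 → 16 → 37 → 58  — not happy
612: 612 → 41 → 17 → 50 → 25 → 29 → 85 → 89 → 145 → 42 → 20 → 4 → 16 → 37 → 58 → 89  — not happy
613: 613 → 46 → 52 → 29 → 85 → 89 → 145 → 42 → 20 → 4 → 16 → 37 → 58 → 89  — not happy
614: 614 → 53 → 34 → 25 → 29 → 85 → 89 → 145 → 42 → 20 → 4 → 16 → 37 → 58 → 89  — not happy
615: 615 → 62 → 40 → 16 → 37 → 58 → 89 → 145 → 42 → 20 → 4 → 16  — not happy
616: 616 → 73 → 58 → 89 → 145 → 42 → 20 → 4 → 16 → 37 → 58  — not happy
617: 617 → 86 → 100 → 1  — happy
happy: 617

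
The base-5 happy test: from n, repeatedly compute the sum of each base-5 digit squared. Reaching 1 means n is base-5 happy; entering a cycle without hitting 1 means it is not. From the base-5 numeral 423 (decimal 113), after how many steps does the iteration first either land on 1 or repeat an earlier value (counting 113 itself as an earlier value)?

113 = (4,2,3)_5 → 4² + 2² + 3² = 29
29 = (1,0,4)_5 → 1² + 0² + 4² = 17
17 = (3,2)_5 → 3² + 2² = 13
13 = (2,3)_5 → 2² + 3² = 13  — 13 repeats.
That took 4 steps.

4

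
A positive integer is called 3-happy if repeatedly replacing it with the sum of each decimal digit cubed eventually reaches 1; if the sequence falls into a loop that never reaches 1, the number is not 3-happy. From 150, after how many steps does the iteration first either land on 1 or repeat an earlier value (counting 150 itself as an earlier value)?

11

150 → 1³ + 5³ + 0³ = 1 + 125 + 0 = 126
126 → 1³ + 2³ + 6³ = 1 + 8 + 216 = 225
225 → 2³ + 2³ + 5³ = 8 + 8 + 125 = 141
141 → 1³ + 4³ + 1³ = 1 + 64 + 1 = 66
66 → 6³ + 6³ = 216 + 216 = 432
432 → 4³ + 3³ + 2³ = 64 + 27 + 8 = 99
99 → 9³ + 9³ = 729 + 729 = 1458
1458 → 1³ + 4³ + 5³ + 8³ = 1 + 64 + 125 + 512 = 702
702 → 7³ + 0³ + 2³ = 343 + 0 + 8 = 351
351 → 3³ + 5³ + 1³ = 27 + 125 + 1 = 153
153 → 1³ + 5³ + 3³ = 1 + 125 + 27 = 153  — 153 repeats.
That took 11 steps.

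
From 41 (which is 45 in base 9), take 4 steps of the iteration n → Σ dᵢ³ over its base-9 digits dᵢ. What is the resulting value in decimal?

41 = (4,5)_9 → 4³ + 5³ = 64 + 125 = 189
189 = (2,3,0)_9 → 2³ + 3³ + 0³ = 8 + 27 + 0 = 35
35 = (3,8)_9 → 3³ + 8³ = 27 + 512 = 539
539 = (6,5,8)_9 → 6³ + 5³ + 8³ = 216 + 125 + 512 = 853

853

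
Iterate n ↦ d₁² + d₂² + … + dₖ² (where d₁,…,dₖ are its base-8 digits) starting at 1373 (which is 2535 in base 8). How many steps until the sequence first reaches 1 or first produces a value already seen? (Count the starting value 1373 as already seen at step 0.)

1373 = (2,5,3,5)_8 → 2² + 5² + 3² + 5² = 63
63 = (7,7)_8 → 7² + 7² = 98
98 = (1,4,2)_8 → 1² + 4² + 2² = 21
21 = (2,5)_8 → 2² + 5² = 29
29 = (3,5)_8 → 3² + 5² = 34
34 = (4,2)_8 → 4² + 2² = 20
20 = (2,4)_8 → 2² + 4² = 20  — 20 repeats.
That took 7 steps.

7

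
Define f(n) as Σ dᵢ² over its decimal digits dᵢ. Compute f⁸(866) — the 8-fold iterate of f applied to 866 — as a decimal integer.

42

866 → 136
136 → 46
46 → 52
52 → 29
29 → 85
85 → 89
89 → 145
145 → 42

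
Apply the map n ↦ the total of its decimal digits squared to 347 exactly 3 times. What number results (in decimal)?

61

347 → 3² + 4² + 7² = 9 + 16 + 49 = 74
74 → 7² + 4² = 49 + 16 = 65
65 → 6² + 5² = 36 + 25 = 61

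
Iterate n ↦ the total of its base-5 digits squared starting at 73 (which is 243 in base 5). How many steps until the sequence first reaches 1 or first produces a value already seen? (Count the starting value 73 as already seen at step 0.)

73 = (2,4,3)_5 → 2² + 4² + 3² = 4 + 16 + 9 = 29
29 = (1,0,4)_5 → 1² + 0² + 4² = 1 + 0 + 16 = 17
17 = (3,2)_5 → 3² + 2² = 9 + 4 = 13
13 = (2,3)_5 → 2² + 3² = 4 + 9 = 13  — 13 repeats.
That took 4 steps.

4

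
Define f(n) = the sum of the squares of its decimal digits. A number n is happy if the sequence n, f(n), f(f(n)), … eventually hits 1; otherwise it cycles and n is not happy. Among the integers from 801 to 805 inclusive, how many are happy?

801: 801 → 65 → 61 → 37 → 58 → 89 → 145 → 42 → 20 → 4 → 16 → 37  (repeats 37)
802: 802 → 68 → 100 → 1  (reaches 1)
803: 803 → 73 → 58 → 89 → 145 → 42 → 20 → 4 → 16 → 37 → 58  (repeats 58)
804: 804 → 80 → 64 → 52 → 29 → 85 → 89 → 145 → 42 → 20 → 4 → 16 → 37 → 58 → 89  (repeats 89)
805: 805 → 89 → 145 → 42 → 20 → 4 → 16 → 37 → 58 → 89  (repeats 89)
happy: 802

1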